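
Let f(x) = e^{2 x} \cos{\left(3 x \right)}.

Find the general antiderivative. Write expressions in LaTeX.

Since d/dx undoes antidifferentiation here, F'(x) = f(x) is required of F(x).
Check: d/dx[\frac{3 e^{2 x} \sin{\left(3 x \right)}}{13} + \frac{2 e^{2 x} \cos{\left(3 x \right)}}{13}] = e^{2 x} \cos{\left(3 x \right)} = f(x).

F(x) = \frac{3 e^{2 x} \sin{\left(3 x \right)}}{13} + \frac{2 e^{2 x} \cos{\left(3 x \right)}}{13} + C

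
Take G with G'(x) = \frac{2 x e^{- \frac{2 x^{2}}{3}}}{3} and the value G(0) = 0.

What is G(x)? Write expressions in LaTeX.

The substitution u = - \frac{2 x^{2}}{3} works: G'(x) is exactly (dG/du)*(du/dx) for that inner function.
A general antiderivative is - \frac{e^{- \frac{2 x^{2}}{3}}}{2} + C.
The condition gives C = 0 - (- \frac{1}{2}) = \frac{1}{2}.
So G(x) = \frac{\left(e^{\frac{2 x^{2}}{3}} - 1\right) e^{- \frac{2 x^{2}}{3}}}{2}.
Check: d/dx[\frac{\left(e^{\frac{2 x^{2}}{3}} - 1\right) e^{- \frac{2 x^{2}}{3}}}{2}] = \frac{2 x e^{- \frac{2 x^{2}}{3}}}{3} = G'(x).

G(x) = \frac{\left(e^{\frac{2 x^{2}}{3}} - 1\right) e^{- \frac{2 x^{2}}{3}}}{2}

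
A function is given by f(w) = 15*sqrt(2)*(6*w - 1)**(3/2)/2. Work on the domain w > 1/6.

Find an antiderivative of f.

An antiderivative is F(w) = 4*(3*w - 1/2)**(5/2).

Any candidate F(w) must reproduce f(w) exactly when differentiated.
Check: d/dw[4*(3*w - 1/2)**(5/2)] = sqrt(2)*(90*w*sqrt(6*w - 1) - 15*sqrt(6*w - 1))/2, which equals f(w).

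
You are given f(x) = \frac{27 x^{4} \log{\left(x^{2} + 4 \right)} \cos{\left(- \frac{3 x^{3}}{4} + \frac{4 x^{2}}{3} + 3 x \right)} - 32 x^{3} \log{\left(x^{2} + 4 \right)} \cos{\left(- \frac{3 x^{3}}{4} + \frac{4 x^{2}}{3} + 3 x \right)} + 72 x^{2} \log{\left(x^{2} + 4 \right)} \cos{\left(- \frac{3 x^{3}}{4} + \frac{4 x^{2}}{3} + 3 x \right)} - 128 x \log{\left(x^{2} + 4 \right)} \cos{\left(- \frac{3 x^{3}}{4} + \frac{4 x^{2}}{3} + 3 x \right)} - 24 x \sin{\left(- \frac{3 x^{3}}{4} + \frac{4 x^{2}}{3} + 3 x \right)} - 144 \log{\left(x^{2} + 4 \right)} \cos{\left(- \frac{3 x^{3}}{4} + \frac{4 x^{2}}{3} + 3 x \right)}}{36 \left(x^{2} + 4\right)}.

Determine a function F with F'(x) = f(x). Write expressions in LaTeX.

An antiderivative is F(x) = - \frac{\log{\left(x^{2} + 4 \right)} \sin{\left(- \frac{3 x^{3}}{4} + \frac{4 x^{2}}{3} + 3 x \right)}}{3}.

Recognize the product-rule pattern: f = u'v + uv' with u = - \frac{\log{\left(x^{2} + 4 \right)}}{3}, v = \sin{\left(- \frac{3 x^{3}}{4} + \frac{4 x^{2}}{3} + 3 x \right)}, so integration by parts undoes it.
Check: d/dx[- \frac{\log{\left(x^{2} + 4 \right)} \sin{\left(- \frac{3 x^{3}}{4} + \frac{4 x^{2}}{3} + 3 x \right)}}{3}] = \frac{27 x^{4} \log{\left(x^{2} + 4 \right)} \cos{\left(- \frac{3 x^{3}}{4} + \frac{4 x^{2}}{3} + 3 x \right)} - 32 x^{3} \log{\left(x^{2} + 4 \right)} \cos{\left(- \frac{3 x^{3}}{4} + \frac{4 x^{2}}{3} + 3 x \right)} + 72 x^{2} \log{\left(x^{2} + 4 \right)} \cos{\left(- \frac{3 x^{3}}{4} + \frac{4 x^{2}}{3} + 3 x \right)} - 128 x \log{\left(x^{2} + 4 \right)} \cos{\left(- \frac{3 x^{3}}{4} + \frac{4 x^{2}}{3} + 3 x \right)} - 24 x \sin{\left(- \frac{3 x^{3}}{4} + \frac{4 x^{2}}{3} + 3 x \right)} - 144 \log{\left(x^{2} + 4 \right)} \cos{\left(- \frac{3 x^{3}}{4} + \frac{4 x^{2}}{3} + 3 x \right)}}{36 x^{2} + 144}, which equals f(x).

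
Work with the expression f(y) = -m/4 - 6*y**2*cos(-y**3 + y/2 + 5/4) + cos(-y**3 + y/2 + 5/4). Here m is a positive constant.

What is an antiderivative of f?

An antiderivative is F(y) = -m*y/4 + 2*sin(-y**3 + y/2 + 5/4).

Integrate term by term and add the pieces.
Check: d/dy[-m*y/4 + 2*sin(-y**3 + y/2 + 5/4)] = -m/4 - 6*y**2*cos(-y**3 + y/2 + 5/4) + cos(-y**3 + y/2 + 5/4) = f(y).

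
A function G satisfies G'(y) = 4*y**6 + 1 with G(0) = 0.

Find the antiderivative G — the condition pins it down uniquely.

Check a candidate G(y) by differentiating: d/dy[G] must match the given G'(y).
A general antiderivative is 4*y**7/7 + y + C.
The condition gives C = 0 - (0) = 0.
So G(y) = 4*y**7/7 + y.
Check: d/dy[4*y**7/7 + y] = 4*y**6 + 1 = G'(y).

G(y) = 4*y**7/7 + y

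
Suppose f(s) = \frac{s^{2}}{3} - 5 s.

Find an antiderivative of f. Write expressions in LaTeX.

An antiderivative is F(s) = \frac{s^{2} \left(2 s - 45\right)}{18}.

The integrand splits into summands that can be handled one at a time.
Check: d/ds[\frac{s^{2} \left(2 s - 45\right)}{18}] = \frac{s^{2}}{3} - 5 s = f(s).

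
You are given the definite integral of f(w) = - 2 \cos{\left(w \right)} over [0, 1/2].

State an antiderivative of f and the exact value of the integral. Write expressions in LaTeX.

Antiderivative: F(w) = - 2 \sin{\left(w \right)}; value = - 2 \sin{\left(\frac{1}{2} \right)}

Recover f(w) by differentiating a candidate F(w); any mismatch rules it out.
F(w) = - 2 \sin{\left(w \right)} is an antiderivative of f.
Check: d/dw[- 2 \sin{\left(w \right)}] = - 2 \cos{\left(w \right)} = f(w).
F(1/2) = - 2 \sin{\left(\frac{1}{2} \right)}; F(0) = 0.
Integral = F(1/2) - F(0) = - 2 \sin{\left(\frac{1}{2} \right)}.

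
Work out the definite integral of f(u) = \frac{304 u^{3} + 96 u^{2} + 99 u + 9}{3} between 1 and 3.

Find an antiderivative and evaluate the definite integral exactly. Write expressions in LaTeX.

A first test for any F(u): its u-derivative must equal f(u) identically.
F(u) = \frac{304 u^{4} + 128 u^{3} + 198 u^{2} + 36 u + 57}{12} is an antiderivative of f.
Check: d/du[\frac{304 u^{4} + 128 u^{3} + 198 u^{2} + 36 u + 57}{12}] = \frac{304 u^{3}}{3} + 32 u^{2} + 33 u + 3, which equals f(u).
F(3) = \frac{10009}{4}; F(1) = \frac{241}{4}.
Integral = F(3) - F(1) = 2442.

Antiderivative: F(u) = \frac{304 u^{4} + 128 u^{3} + 198 u^{2} + 36 u + 57}{12}; value = 2442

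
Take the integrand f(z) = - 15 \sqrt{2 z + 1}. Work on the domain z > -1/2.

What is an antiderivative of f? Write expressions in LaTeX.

A first test for any F(z): its z-derivative must equal f(z) identically.
Check: d/dz[- 5 \left(2 z + 1\right)^{\frac{3}{2}}] = - 15 \sqrt{2 z + 1} = f(z).

An antiderivative is F(z) = - 5 \left(2 z + 1\right)^{\frac{3}{2}}.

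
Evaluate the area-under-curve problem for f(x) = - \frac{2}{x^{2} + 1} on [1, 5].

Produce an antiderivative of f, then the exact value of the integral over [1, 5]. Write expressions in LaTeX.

Antiderivative: F(x) = - 2 \operatorname{atan}{\left(x \right)}; value = - 2 \operatorname{atan}{\left(5 \right)} + \frac{\pi}{2}

Recover f(x) by differentiating a candidate F(x); any mismatch rules it out.
F(x) = - 2 \operatorname{atan}{\left(x \right)} is an antiderivative of f.
Check: d/dx[- 2 \operatorname{atan}{\left(x \right)}] = - \frac{2}{x^{2} + 1} = f(x).
F(5) = - 2 \operatorname{atan}{\left(5 \right)}; F(1) = - \frac{\pi}{2}.
Integral = F(5) - F(1) = - 2 \operatorname{atan}{\left(5 \right)} + \frac{\pi}{2}.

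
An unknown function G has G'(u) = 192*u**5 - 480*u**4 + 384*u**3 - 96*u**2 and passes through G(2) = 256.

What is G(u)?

G(u) = 32*u**3*(u - 1)**3

G'(u) matches the chain-rule pattern g'(h)*h' with inner function h(u) = 2*u**2 - 2*u; substituting w = h(u) collapses the integral.
A general antiderivative is 4*(2*u**2 - 2*u)**3 + C.
The condition gives C = 256 - (256) = 0.
So G(u) = 32*u**3*(u - 1)**3.
Check: d/du[32*u**3*(u - 1)**3] = 192*u**5 - 480*u**4 + 384*u**3 - 96*u**2 = G'(u).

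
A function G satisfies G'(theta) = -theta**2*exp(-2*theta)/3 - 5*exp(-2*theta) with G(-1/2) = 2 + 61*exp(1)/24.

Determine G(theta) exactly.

Recognize the product-rule pattern: G'(theta) = u'v + uv' with u = theta**2/6 + theta/6 + 31/12, v = exp(-2*theta), so integration by parts undoes it.
A general antiderivative is (2*theta**2 + 2*theta + 31)*exp(-2*theta)/12 + C.
The condition gives C = 2 + 61*exp(1)/24 - (61*exp(1)/24) = 2.
So G(theta) = (2*theta**2 + 2*theta + 31)*exp(-2*theta)/12 + 2.
Check: d/dtheta[(2*theta**2 + 2*theta + 31)*exp(-2*theta)/12 + 2] = (-theta**2 - 15)*exp(-2*theta)/3, which equals G'(theta).

G(theta) = (2*theta**2 + 2*theta + 31)*exp(-2*theta)/12 + 2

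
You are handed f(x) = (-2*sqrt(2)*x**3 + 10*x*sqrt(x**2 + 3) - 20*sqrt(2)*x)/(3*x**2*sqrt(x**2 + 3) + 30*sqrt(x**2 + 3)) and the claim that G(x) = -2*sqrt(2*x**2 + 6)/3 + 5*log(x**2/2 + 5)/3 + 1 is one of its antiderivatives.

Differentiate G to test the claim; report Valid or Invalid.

Valid. The derivative of G reproduces f.

d/dx[G] = (-2*sqrt(2)*x**3 + 10*x*sqrt(x**2 + 3) - 20*sqrt(2)*x)/(3*x**2*sqrt(x**2 + 3) + 30*sqrt(x**2 + 3))
This equals f(x) exactly, so the claim holds.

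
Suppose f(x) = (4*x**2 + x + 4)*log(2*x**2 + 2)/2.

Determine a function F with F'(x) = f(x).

An antiderivative is F(x) = (24*x**3*log(2*x**2 + 2) - 16*x**3 + 9*x**2*log(2*x**2 + 2) - 9*x**2 + 72*x*log(2*x**2 + 2) - 96*x + 9*log(x**2 + 1) + 96*atan(x))/36.

Recover f(x) by differentiating a candidate F(x); any mismatch rules it out.
Check: d/dx[(24*x**3*log(2*x**2 + 2) - 16*x**3 + 9*x**2*log(2*x**2 + 2) - 9*x**2 + 72*x*log(2*x**2 + 2) - 96*x + 9*log(x**2 + 1) + 96*atan(x))/36] = 2*x**2*log(x**2 + 1) + 2*x**2*log(2) + x*log(x**2 + 1)/2 + x*log(2)/2 + 2*log(x**2 + 1) + 2*log(2), which equals f(x).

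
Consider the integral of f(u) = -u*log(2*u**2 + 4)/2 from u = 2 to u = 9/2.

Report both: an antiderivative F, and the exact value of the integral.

For F(u) to be correct the identity F'(u) - f(u) = 0 must hold.
F(u) = -u**2*log(2*u**2 + 4)/4 + u**2/4 - log(u**2 + 2)/2 is an antiderivative of f.
Check: d/du[-u**2*log(2*u**2 + 4)/4 + u**2/4 - log(u**2 + 2)/2] = -u*log(u**2 + 2)/2 - u*log(2)/2, which equals f(u).
F(9/2) = -81*log(89/2)/16 - log(89/4)/2 + 81/16; F(2) = -log(12) - log(6)/2 + 1.
Integral = F(9/2) - F(2) = -81*log(89/2)/16 - log(89/4)/2 + log(6)/2 + log(12) + 65/16.

Antiderivative: F(u) = -u**2*log(2*u**2 + 4)/4 + u**2/4 - log(u**2 + 2)/2; value = -81*log(89/2)/16 - log(89/4)/2 + log(6)/2 + log(12) + 65/16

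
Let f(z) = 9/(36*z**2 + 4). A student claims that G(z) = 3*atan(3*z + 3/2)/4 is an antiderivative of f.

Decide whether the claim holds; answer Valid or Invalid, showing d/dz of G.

Invalid: d/dz[G] - f = (-324*z - 81)/(1296*z**4 + 1296*z**3 + 612*z**2 + 144*z + 52), which is not 0.

d/dz[G] = 9/(36*z**2 + 36*z + 13)
d/dz[G] - f(z) = (-324*z - 81)/(1296*z**4 + 1296*z**3 + 612*z**2 + 144*z + 52) != 0.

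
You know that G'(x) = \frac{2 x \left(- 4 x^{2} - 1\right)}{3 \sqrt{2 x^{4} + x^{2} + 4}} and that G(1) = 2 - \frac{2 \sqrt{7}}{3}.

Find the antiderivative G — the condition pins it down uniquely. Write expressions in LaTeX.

G(x) = 2 - \frac{2 \sqrt{2 x^{4} + x^{2} + 4}}{3}

G'(x) matches the chain-rule pattern g'(h)*h' with inner function h(x) = 2 x^{4} + x^{2} + 4; substituting u = h(x) collapses the integral.
A general antiderivative is - \frac{2 \sqrt{2 x^{4} + x^{2} + 4}}{3} + C.
The condition gives C = 2 - \frac{2 \sqrt{7}}{3} - (- \frac{2 \sqrt{7}}{3}) = 2.
So G(x) = 2 - \frac{2 \sqrt{2 x^{4} + x^{2} + 4}}{3}.
Check: d/dx[2 - \frac{2 \sqrt{2 x^{4} + x^{2} + 4}}{3}] = \frac{- 8 x^{3} - 2 x}{3 \sqrt{2 x^{4} + x^{2} + 4}}, which equals G'(x).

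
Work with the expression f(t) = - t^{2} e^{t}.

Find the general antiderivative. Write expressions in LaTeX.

f has the shape u'v + uv' for u = - t^{2} + 2 t - 2 and v = e^{t} — it is the derivative of the product u*v.
Check: d/dt[\left(- t^{2} + 2 t - 2\right) e^{t}] = - t^{2} e^{t} = f(t).

F(t) = \left(- t^{2} + 2 t - 2\right) e^{t} + C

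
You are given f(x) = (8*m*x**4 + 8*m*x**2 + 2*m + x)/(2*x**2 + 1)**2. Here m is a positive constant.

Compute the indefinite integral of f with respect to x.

A first test for any F(x): its x-derivative must equal f(x) identically.
Check: d/dx[2*m*x - 1/(2*(4*x**2 + 2))] = (8*m*x**4 + 8*m*x**2 + 2*m + x)/(4*x**4 + 4*x**2 + 1), which equals f(x).

F(x) = 2*m*x - 1/(2*(4*x**2 + 2)) + C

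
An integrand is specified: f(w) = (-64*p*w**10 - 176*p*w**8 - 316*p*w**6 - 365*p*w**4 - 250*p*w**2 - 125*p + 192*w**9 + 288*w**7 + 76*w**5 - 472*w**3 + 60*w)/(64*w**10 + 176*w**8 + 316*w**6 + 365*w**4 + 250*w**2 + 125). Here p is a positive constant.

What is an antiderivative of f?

Check any antiderivative F(w) by computing F'(w) and comparing it with f(w).
Check: d/dw[-(8*p*w**5 + 6*p*w**3 + 10*p*w - 12*w**4*log(4*w**2 + 5) - 9*w**2*log(4*w**2 + 5) - 15*log(4*w**2 + 5) - 16)/(2*(4*w**4 + 3*w**2 + 5))] = (-64*p*w**10 - 176*p*w**8 - 316*p*w**6 - 365*p*w**4 - 250*p*w**2 - 125*p + 192*w**9 + 288*w**7 + 76*w**5 - 472*w**3 + 60*w)/(64*w**10 + 176*w**8 + 316*w**6 + 365*w**4 + 250*w**2 + 125) = f(w).

An antiderivative is F(w) = -(8*p*w**5 + 6*p*w**3 + 10*p*w - 12*w**4*log(4*w**2 + 5) - 9*w**2*log(4*w**2 + 5) - 15*log(4*w**2 + 5) - 16)/(2*(4*w**4 + 3*w**2 + 5)).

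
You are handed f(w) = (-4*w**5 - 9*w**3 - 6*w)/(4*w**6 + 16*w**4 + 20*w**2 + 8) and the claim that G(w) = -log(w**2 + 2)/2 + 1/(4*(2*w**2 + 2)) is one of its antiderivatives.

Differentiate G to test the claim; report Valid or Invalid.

Valid - the claim checks out under differentiation.

d/dw[G] = (-4*w**5 - 9*w**3 - 6*w)/(4*w**6 + 16*w**4 + 20*w**2 + 8)
This equals f(w) exactly, so the claim holds.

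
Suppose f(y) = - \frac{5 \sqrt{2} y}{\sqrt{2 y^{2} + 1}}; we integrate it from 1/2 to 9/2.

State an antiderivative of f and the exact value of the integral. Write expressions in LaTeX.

The substitution u = 4 y^{2} + 2 works: f is exactly (dF/du)*(du/dy) for that inner function.
F(y) = - \frac{5 \sqrt{2} \sqrt{2 y^{2} + 1}}{2} is an antiderivative of f.
Check: d/dy[- \frac{5 \sqrt{2} \sqrt{2 y^{2} + 1}}{2}] = - \frac{5 \sqrt{2} y}{\sqrt{2 y^{2} + 1}} = f(y).
F(9/2) = - \frac{5 \sqrt{83}}{2}; F(1/2) = - \frac{5 \sqrt{3}}{2}.
Integral = F(9/2) - F(1/2) = - \frac{5 \sqrt{83}}{2} + \frac{5 \sqrt{3}}{2}.

Antiderivative: F(y) = - \frac{5 \sqrt{2} \sqrt{2 y^{2} + 1}}{2}; value = - \frac{5 \sqrt{83}}{2} + \frac{5 \sqrt{3}}{2}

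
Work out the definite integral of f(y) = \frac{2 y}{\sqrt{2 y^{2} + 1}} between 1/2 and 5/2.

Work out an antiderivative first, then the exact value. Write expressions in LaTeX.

Antiderivative: F(y) = \sqrt{2 y^{2} + 1}; value = \sqrt{6}

f matches the chain-rule pattern g'(h)*h' with inner function h(y) = 2 y^{2} + 1; substituting u = h(y) collapses the integral.
F(y) = \sqrt{2 y^{2} + 1} is an antiderivative of f.
Check: d/dy[\sqrt{2 y^{2} + 1}] = \frac{2 y}{\sqrt{2 y^{2} + 1}} = f(y).
F(5/2) = \frac{3 \sqrt{6}}{2}; F(1/2) = \frac{\sqrt{6}}{2}.
Integral = F(5/2) - F(1/2) = \sqrt{6}.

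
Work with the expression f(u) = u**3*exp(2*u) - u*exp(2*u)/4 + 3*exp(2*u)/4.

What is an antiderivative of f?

Recognize the product-rule pattern: f = v'r + vr' with v = u**3/2 - 3*u**2/4 + 5*u/8 + 1/16, r = exp(2*u), so integration by parts undoes it.
Check: d/du[(8*u**3 - 12*u**2 + 10*u + 1)*exp(2*u)/16] = u**3*exp(2*u) - u*exp(2*u)/4 + 3*exp(2*u)/4 = f(u).

An antiderivative is F(u) = (8*u**3 - 12*u**2 + 10*u + 1)*exp(2*u)/16.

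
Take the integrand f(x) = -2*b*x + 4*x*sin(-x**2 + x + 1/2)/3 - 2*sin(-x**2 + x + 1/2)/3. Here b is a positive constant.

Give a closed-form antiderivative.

An antiderivative is F(x) = -b*x**2 + 2*cos(-x**2 + x + 1/2)/3.

The integrand splits into summands that can be handled one at a time.
Check: d/dx[-b*x**2 + 2*cos(-x**2 + x + 1/2)/3] = -2*b*x + 4*x*sin(-x**2 + x + 1/2)/3 - 2*sin(-x**2 + x + 1/2)/3 = f(x).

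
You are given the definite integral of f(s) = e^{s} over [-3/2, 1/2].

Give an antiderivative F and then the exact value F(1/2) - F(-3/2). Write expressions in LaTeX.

Check any antiderivative F(s) by computing F'(s) and comparing it with f(s).
F(s) = e^{s} is an antiderivative of f.
Check: d/ds[e^{s}] = e^{s} = f(s).
F(1/2) = e^{\frac{1}{2}}; F(-3/2) = e^{- \frac{3}{2}}.
Integral = F(1/2) - F(-3/2) = - \frac{1}{e^{\frac{3}{2}}} + e^{\frac{1}{2}}.

Antiderivative: F(s) = e^{s}; value = - \frac{1}{e^{\frac{3}{2}}} + e^{\frac{1}{2}}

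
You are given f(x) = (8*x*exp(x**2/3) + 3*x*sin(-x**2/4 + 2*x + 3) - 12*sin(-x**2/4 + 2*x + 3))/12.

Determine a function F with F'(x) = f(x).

Any candidate F(x) must reproduce f(x) exactly when differentiated.
Check: d/dx[(2*exp(x**2/3) + cos(-x**2/4 + 2*x + 3))/2] = 2*x*exp(x**2/3)/3 + x*sin(-x**2/4 + 2*x + 3)/4 - sin(-x**2/4 + 2*x + 3), which equals f(x).

An antiderivative is F(x) = (2*exp(x**2/3) + cos(-x**2/4 + 2*x + 3))/2.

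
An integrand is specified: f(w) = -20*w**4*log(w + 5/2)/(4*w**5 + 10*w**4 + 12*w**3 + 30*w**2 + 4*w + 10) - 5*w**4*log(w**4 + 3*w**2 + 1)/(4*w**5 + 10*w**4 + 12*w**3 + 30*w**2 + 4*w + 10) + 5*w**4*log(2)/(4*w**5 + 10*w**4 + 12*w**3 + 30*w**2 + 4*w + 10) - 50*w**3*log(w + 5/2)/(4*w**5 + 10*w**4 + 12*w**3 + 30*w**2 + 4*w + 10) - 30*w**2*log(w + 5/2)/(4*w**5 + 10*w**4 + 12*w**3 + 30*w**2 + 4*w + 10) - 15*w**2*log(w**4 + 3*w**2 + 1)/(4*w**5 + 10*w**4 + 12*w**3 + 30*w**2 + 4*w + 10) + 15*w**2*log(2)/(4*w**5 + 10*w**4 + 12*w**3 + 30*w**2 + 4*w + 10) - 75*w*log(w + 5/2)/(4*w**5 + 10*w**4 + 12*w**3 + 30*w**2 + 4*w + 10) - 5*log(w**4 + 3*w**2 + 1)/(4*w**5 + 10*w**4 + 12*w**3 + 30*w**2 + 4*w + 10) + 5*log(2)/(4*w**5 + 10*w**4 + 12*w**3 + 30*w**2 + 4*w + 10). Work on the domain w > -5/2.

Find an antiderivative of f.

Recognize the product-rule pattern: f = u'v + uv' with u = -5*log(w + 5/2)/4, v = log(w**4/2 + 3*w**2/2 + 1/2), so integration by parts undoes it.
Check: d/dw[-5*log(w + 5/2)*log(w**4/2 + 3*w**2/2 + 1/2)/4] = (-20*w**4*log(w + 5/2) - 5*w**4*log(w**4 + 3*w**2 + 1) + 5*w**4*log(2) - 50*w**3*log(w + 5/2) - 30*w**2*log(w + 5/2) - 15*w**2*log(w**4 + 3*w**2 + 1) + 15*w**2*log(2) - 75*w*log(w + 5/2) - 5*log(w**4 + 3*w**2 + 1) + 5*log(2))/(4*w**5 + 10*w**4 + 12*w**3 + 30*w**2 + 4*w + 10), which equals f(w).

An antiderivative is F(w) = -5*log(w + 5/2)*log(w**4/2 + 3*w**2/2 + 1/2)/4.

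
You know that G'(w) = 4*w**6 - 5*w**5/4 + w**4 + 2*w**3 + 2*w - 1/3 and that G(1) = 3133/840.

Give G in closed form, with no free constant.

G(w) = 4*w**7/7 - 5*w**6/24 + w**5/5 + w**4/2 + w**2 - w/3 + 2

Integrate term by term and add the pieces.
A general antiderivative is 4*w**7/7 - 5*w**6/24 + w**5/5 + w**4/2 + w**2 - w/3 + C.
The condition gives C = 3133/840 - (1453/840) = 2.
So G(w) = 4*w**7/7 - 5*w**6/24 + w**5/5 + w**4/2 + w**2 - w/3 + 2.
Check: d/dw[4*w**7/7 - 5*w**6/24 + w**5/5 + w**4/2 + w**2 - w/3 + 2] = 4*w**6 - 5*w**5/4 + w**4 + 2*w**3 + 2*w - 1/3 = G'(w).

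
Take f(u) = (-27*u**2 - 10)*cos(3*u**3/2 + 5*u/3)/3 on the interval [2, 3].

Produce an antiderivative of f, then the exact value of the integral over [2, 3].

f matches the chain-rule pattern g'(h)*h' with inner function h(u) = 3*u**3/2 + 5*u/3; substituting w = h(u) collapses the integral.
F(u) = -2*sin(3*u**3/2 + 5*u/3) is an antiderivative of f.
Check: d/du[-2*sin(3*u**3/2 + 5*u/3)] = -9*u**2*cos(3*u**3/2 + 5*u/3) - 10*cos(3*u**3/2 + 5*u/3)/3, which equals f(u).
F(3) = -2*sin(91/2); F(2) = -2*sin(46/3).
Integral = F(3) - F(2) = -2*sin(91/2) + 2*sin(46/3).

Antiderivative: F(u) = -2*sin(3*u**3/2 + 5*u/3); value = -2*sin(91/2) + 2*sin(46/3)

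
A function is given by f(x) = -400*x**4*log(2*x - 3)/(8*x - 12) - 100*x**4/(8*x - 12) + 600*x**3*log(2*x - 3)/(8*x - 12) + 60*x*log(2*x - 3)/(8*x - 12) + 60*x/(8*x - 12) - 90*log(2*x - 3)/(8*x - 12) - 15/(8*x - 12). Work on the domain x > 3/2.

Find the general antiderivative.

F(x) = 5*(-5*x**4 + 3*x - 3/4)*log(2*x - 3)/2 + C

f has the shape u'v + uv' for u = -25*x**4/2 + 15*x/2 - 15/8 and v = log(2*x - 3) — it is the derivative of the product u*v.
Check: d/dx[5*(-5*x**4 + 3*x - 3/4)*log(2*x - 3)/2] = (-400*x**4*log(2*x - 3) - 100*x**4 + 600*x**3*log(2*x - 3) + 60*x*log(2*x - 3) + 60*x - 90*log(2*x - 3) - 15)/(8*x - 12), which equals f(x).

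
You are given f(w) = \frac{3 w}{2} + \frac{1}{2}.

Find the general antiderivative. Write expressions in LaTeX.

An antiderivative F(w) passes only if d/dw[F] lands on f(w) exactly.
Check: d/dw[\frac{w \left(3 w + 2\right)}{4}] = \frac{3 w}{2} + \frac{1}{2} = f(w).

F(w) = \frac{w \left(3 w + 2\right)}{4} + C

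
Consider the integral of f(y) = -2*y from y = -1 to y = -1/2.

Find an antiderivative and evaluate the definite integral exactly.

Antiderivative: F(y) = (-2*y**2 - 5)/2; value = 3/4

Differentiate the proposed F(y) back; it has to land on f(y) exactly.
F(y) = (-2*y**2 - 5)/2 is an antiderivative of f.
Check: d/dy[(-2*y**2 - 5)/2] = -2*y = f(y).
F(-1/2) = -11/4; F(-1) = -7/2.
Integral = F(-1/2) - F(-1) = 3/4.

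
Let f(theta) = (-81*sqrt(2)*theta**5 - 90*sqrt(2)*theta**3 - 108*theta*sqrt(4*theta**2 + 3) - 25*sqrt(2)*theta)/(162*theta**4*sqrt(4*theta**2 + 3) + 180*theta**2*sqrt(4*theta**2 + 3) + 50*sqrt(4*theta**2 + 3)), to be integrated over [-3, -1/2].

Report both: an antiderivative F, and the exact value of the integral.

Any candidate F(theta) must reproduce f(theta) exactly when differentiated.
F(theta) = (-sqrt(2)*sqrt(4*theta**2 + 3)*(9*theta**2 + 5) + 24)/(8*(9*theta**2 + 5)) is an antiderivative of f.
Check: d/dtheta[(-sqrt(2)*sqrt(4*theta**2 + 3)*(9*theta**2 + 5) + 24)/(8*(9*theta**2 + 5))] = (-81*sqrt(2)*theta**5 - 90*sqrt(2)*theta**3 - 108*theta*sqrt(4*theta**2 + 3) - 25*sqrt(2)*theta)/(162*theta**4*sqrt(4*theta**2 + 3) + 180*theta**2*sqrt(4*theta**2 + 3) + 50*sqrt(4*theta**2 + 3)) = f(theta).
F(-1/2) = 12/29 - sqrt(2)/4; F(-3) = 3/86 - sqrt(78)/8.
Integral = F(-1/2) - F(-3) = -sqrt(2)/4 + 945/2494 + sqrt(78)/8.

Antiderivative: F(theta) = (-sqrt(2)*sqrt(4*theta**2 + 3)*(9*theta**2 + 5) + 24)/(8*(9*theta**2 + 5)); value = -sqrt(2)/4 + 945/2494 + sqrt(78)/8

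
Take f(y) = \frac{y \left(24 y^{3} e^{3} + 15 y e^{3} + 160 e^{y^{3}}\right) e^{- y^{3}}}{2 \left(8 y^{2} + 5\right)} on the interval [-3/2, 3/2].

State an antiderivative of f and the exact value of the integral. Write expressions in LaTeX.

Any candidate F(y) must reproduce f(y) exactly when differentiated.
F(y) = \frac{\left(\frac{10 e^{y^{3}} \log{\left(4 y^{2} + \frac{5}{2} \right)}}{e^{3}} - 1\right) e^{3} e^{- y^{3}}}{2} is an antiderivative of f.
Check: d/dy[\frac{\left(\frac{10 e^{y^{3}} \log{\left(4 y^{2} + \frac{5}{2} \right)}}{e^{3}} - 1\right) e^{3} e^{- y^{3}}}{2}] = \frac{24 y^{4} e^{3} + 15 y^{2} e^{3} + 160 y e^{y^{3}}}{16 y^{2} e^{y^{3}} + 10 e^{y^{3}}}, which equals f(y).
F(3/2) = - \frac{1}{2 e^{\frac{3}{8}}} + 5 \log{\left(\frac{23}{2} \right)}; F(-3/2) = - \frac{e^{\frac{51}{8}}}{2} + 5 \log{\left(\frac{23}{2} \right)}.
Integral = F(3/2) - F(-3/2) = - \frac{1}{2 e^{\frac{3}{8}}} + \frac{e^{\frac{51}{8}}}{2}.

Antiderivative: F(y) = \frac{\left(\frac{10 e^{y^{3}} \log{\left(4 y^{2} + \frac{5}{2} \right)}}{e^{3}} - 1\right) e^{3} e^{- y^{3}}}{2}; value = - \frac{1}{2 e^{\frac{3}{8}}} + \frac{e^{\frac{51}{8}}}{2}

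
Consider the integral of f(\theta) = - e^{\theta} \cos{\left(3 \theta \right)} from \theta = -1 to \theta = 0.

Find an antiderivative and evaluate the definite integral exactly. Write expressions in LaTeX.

Any candidate F(\theta) must reproduce f(\theta) exactly when differentiated.
F(\theta) = - \frac{3 e^{\theta} \sin{\left(3 \theta \right)}}{10} - \frac{e^{\theta} \cos{\left(3 \theta \right)}}{10} is an antiderivative of f.
Check: d/d\theta[- \frac{3 e^{\theta} \sin{\left(3 \theta \right)}}{10} - \frac{e^{\theta} \cos{\left(3 \theta \right)}}{10}] = - e^{\theta} \cos{\left(3 \theta \right)} = f(\theta).
F(0) = - \frac{1}{10}; F(-1) = \frac{3 \sin{\left(3 \right)}}{10 e} - \frac{\cos{\left(3 \right)}}{10 e}.
Integral = F(0) - F(-1) = - \frac{1}{10} + \frac{\cos{\left(3 \right)}}{10 e} - \frac{3 \sin{\left(3 \right)}}{10 e}.

Antiderivative: F(\theta) = - \frac{3 e^{\theta} \sin{\left(3 \theta \right)}}{10} - \frac{e^{\theta} \cos{\left(3 \theta \right)}}{10}; value = - \frac{1}{10} + \frac{\cos{\left(3 \right)}}{10 e} - \frac{3 \sin{\left(3 \right)}}{10 e}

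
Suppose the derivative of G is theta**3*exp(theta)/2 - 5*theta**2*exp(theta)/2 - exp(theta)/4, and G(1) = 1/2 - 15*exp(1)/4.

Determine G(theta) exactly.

G(theta) = theta**3*exp(theta)/2 - 4*theta**2*exp(theta) + 8*theta*exp(theta) - 33*exp(theta)/4 + 1/2

Recognize the product-rule pattern: G'(theta) = u'v + uv' with u = theta**3/2 - 4*theta**2 + 8*theta - 33/4, v = exp(theta), so integration by parts undoes it.
A general antiderivative is (2*theta**3 - 16*theta**2 + 32*theta - 33)*exp(theta)/4 + C.
The condition gives C = 1/2 - 15*exp(1)/4 - (-15*exp(1)/4) = 1/2.
So G(theta) = theta**3*exp(theta)/2 - 4*theta**2*exp(theta) + 8*theta*exp(theta) - 33*exp(theta)/4 + 1/2.
Check: d/dtheta[theta**3*exp(theta)/2 - 4*theta**2*exp(theta) + 8*theta*exp(theta) - 33*exp(theta)/4 + 1/2] = theta**3*exp(theta)/2 - 5*theta**2*exp(theta)/2 - exp(theta)/4 = G'(theta).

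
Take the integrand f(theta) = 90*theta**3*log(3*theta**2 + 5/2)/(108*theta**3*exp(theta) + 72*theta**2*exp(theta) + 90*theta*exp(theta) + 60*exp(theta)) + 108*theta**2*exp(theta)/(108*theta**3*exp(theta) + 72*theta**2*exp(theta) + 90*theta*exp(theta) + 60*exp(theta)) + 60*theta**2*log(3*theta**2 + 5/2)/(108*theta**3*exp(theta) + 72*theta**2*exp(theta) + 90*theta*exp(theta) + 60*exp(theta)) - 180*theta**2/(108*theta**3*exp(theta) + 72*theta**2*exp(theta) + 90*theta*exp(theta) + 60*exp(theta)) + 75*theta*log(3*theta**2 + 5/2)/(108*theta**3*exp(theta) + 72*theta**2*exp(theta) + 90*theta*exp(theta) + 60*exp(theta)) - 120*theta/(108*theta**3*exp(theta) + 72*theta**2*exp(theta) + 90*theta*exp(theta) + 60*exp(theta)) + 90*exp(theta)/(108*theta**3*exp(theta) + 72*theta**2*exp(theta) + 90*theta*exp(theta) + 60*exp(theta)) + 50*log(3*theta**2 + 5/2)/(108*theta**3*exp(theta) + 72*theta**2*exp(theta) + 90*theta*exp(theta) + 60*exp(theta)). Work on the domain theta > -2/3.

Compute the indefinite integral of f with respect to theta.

F(theta) = log(3*theta + 2) - 5*exp(-theta)*log(3*theta**2 + 5/2)/6 + C

The integrand splits into summands that can be handled one at a time.
Check: d/dtheta[log(3*theta + 2) - 5*exp(-theta)*log(3*theta**2 + 5/2)/6] = (90*theta**3*log(3*theta**2 + 5/2) + 108*theta**2*exp(theta) + 60*theta**2*log(3*theta**2 + 5/2) - 180*theta**2 + 75*theta*log(3*theta**2 + 5/2) - 120*theta + 90*exp(theta) + 50*log(3*theta**2 + 5/2))/(108*theta**3*exp(theta) + 72*theta**2*exp(theta) + 90*theta*exp(theta) + 60*exp(theta)), which equals f(theta).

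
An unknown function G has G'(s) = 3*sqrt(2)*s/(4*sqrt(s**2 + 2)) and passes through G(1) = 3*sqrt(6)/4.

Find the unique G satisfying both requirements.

G(s) = 3*sqrt(2)*sqrt(s**2 + 2)/4

G'(s) matches the chain-rule pattern g'(h)*h' with inner function h(s) = s**2/2 + 1; substituting u = h(s) collapses the integral.
A general antiderivative is 3*sqrt(s**2/2 + 1)/2 + C.
The condition gives C = 3*sqrt(6)/4 - (3*sqrt(6)/4) = 0.
So G(s) = 3*sqrt(2)*sqrt(s**2 + 2)/4.
Check: d/ds[3*sqrt(2)*sqrt(s**2 + 2)/4] = 3*sqrt(2)*s/(4*sqrt(s**2 + 2)) = G'(s).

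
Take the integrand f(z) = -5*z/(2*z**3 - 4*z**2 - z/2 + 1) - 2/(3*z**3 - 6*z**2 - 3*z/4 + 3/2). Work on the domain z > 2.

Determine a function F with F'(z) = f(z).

Factor the denominator (3*(z - 2)*(2*z - 1)*(2*z + 1)) and decompose: f = 7/(15*(2*z + 1)) + 23/(9*(2*z - 1)) - 68/(45*(z - 2)); each piece integrates to a log, atan, or power term.
Check: d/dz[(-136*log(z - 2) + 115*log(z - 1/2) + 21*log(z + 1/2))/90] = (-30*z - 8)/(12*z**3 - 24*z**2 - 3*z + 6), which equals f(z).

An antiderivative is F(z) = (-136*log(z - 2) + 115*log(z - 1/2) + 21*log(z + 1/2))/90.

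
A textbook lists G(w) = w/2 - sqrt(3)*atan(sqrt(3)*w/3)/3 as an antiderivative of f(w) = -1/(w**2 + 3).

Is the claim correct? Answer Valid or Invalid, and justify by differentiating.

d/dw[G] = (w**2 + 1)/(2*w**2 + 6)
d/dw[G] - f(w) = 1/2 != 0.

Invalid: d/dw[G] - f = 1/2, which is not 0.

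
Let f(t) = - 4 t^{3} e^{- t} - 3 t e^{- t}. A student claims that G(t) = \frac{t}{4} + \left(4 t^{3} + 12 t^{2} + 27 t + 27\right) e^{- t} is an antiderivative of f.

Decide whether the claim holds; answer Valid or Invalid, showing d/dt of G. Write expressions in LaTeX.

Invalid: d/dt[G] - f = \frac{1}{4}, which is not 0.

d/dt[G] = \frac{\left(- 16 t^{3} - 12 t + e^{t}\right) e^{- t}}{4}
d/dt[G] - f(t) = \frac{1}{4} != 0.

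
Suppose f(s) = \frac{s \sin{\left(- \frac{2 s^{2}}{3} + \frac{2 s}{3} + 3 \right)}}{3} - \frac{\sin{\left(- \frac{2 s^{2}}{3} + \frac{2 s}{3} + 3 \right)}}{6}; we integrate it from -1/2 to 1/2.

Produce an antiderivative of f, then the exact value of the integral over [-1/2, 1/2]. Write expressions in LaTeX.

The substitution u = - \frac{2 s^{2}}{3} + \frac{2 s}{3} + 3 works: f is exactly (dF/du)*(du/ds) for that inner function.
F(s) = \frac{\cos{\left(- \frac{2 s^{2}}{3} + \frac{2 s}{3} + 3 \right)}}{4} is an antiderivative of f.
Check: d/ds[\frac{\cos{\left(- \frac{2 s^{2}}{3} + \frac{2 s}{3} + 3 \right)}}{4}] = \frac{s \sin{\left(- \frac{2 s^{2}}{3} + \frac{2 s}{3} + 3 \right)}}{3} - \frac{\sin{\left(- \frac{2 s^{2}}{3} + \frac{2 s}{3} + 3 \right)}}{6} = f(s).
F(1/2) = \frac{\cos{\left(\frac{19}{6} \right)}}{4}; F(-1/2) = \frac{\cos{\left(\frac{5}{2} \right)}}{4}.
Integral = F(1/2) - F(-1/2) = \frac{\cos{\left(\frac{19}{6} \right)}}{4} - \frac{\cos{\left(\frac{5}{2} \right)}}{4}.

Antiderivative: F(s) = \frac{\cos{\left(- \frac{2 s^{2}}{3} + \frac{2 s}{3} + 3 \right)}}{4}; value = \frac{\cos{\left(\frac{19}{6} \right)}}{4} - \frac{\cos{\left(\frac{5}{2} \right)}}{4}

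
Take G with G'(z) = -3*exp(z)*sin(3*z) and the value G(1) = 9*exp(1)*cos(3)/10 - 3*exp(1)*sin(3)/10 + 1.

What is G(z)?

Any candidate G(z) must reproduce the stated G'(z) exactly.
A general antiderivative is -3*exp(z)*sin(3*z)/10 + 9*exp(z)*cos(3*z)/10 + C.
The condition gives C = 9*exp(1)*cos(3)/10 - 3*exp(1)*sin(3)/10 + 1 - (9*exp(1)*cos(3)/10 - 3*exp(1)*sin(3)/10) = 1.
So G(z) = -3*exp(z)*sin(3*z)/10 + 9*exp(z)*cos(3*z)/10 + 1.
Check: d/dz[-3*exp(z)*sin(3*z)/10 + 9*exp(z)*cos(3*z)/10 + 1] = -3*exp(z)*sin(3*z) = G'(z).

G(z) = -3*exp(z)*sin(3*z)/10 + 9*exp(z)*cos(3*z)/10 + 1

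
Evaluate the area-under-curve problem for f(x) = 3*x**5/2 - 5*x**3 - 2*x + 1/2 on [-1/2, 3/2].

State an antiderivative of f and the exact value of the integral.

Antiderivative: F(x) = x**6/4 - 5*x**4/4 - x**2 + x/2; value = -141/32

Integrate term by term and add the pieces.
F(x) = x**6/4 - 5*x**4/4 - x**2 + x/2 is an antiderivative of f.
Check: d/dx[x**6/4 - 5*x**4/4 - x**2 + x/2] = 3*x**5/2 - 5*x**3 - 2*x + 1/2 = f(x).
F(3/2) = -1275/256; F(-1/2) = -147/256.
Integral = F(3/2) - F(-1/2) = -141/32.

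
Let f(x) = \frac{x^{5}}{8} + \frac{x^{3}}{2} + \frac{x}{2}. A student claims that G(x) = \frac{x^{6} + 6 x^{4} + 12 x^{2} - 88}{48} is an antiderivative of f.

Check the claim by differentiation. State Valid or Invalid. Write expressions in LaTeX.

d/dx[G] = \frac{x^{5}}{8} + \frac{x^{3}}{2} + \frac{x}{2}
This equals f(x) exactly, so the claim holds.

Valid - differentiating G returns exactly f.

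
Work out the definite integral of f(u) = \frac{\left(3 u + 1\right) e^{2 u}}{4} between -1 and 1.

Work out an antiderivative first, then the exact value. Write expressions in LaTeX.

f has the shape v'r + vr' for v = \frac{3 u}{8} - \frac{1}{16} and r = e^{2 u} — it is the derivative of the product v*r.
F(u) = \frac{\left(6 u - 1\right) e^{2 u}}{16} is an antiderivative of f.
Check: d/du[\frac{\left(6 u - 1\right) e^{2 u}}{16}] = \frac{3 u e^{2 u}}{4} + \frac{e^{2 u}}{4}, which equals f(u).
F(1) = \frac{5 e^{2}}{16}; F(-1) = - \frac{7}{16 e^{2}}.
Integral = F(1) - F(-1) = \frac{7}{16 e^{2}} + \frac{5 e^{2}}{16}.

Antiderivative: F(u) = \frac{\left(6 u - 1\right) e^{2 u}}{16}; value = \frac{7}{16 e^{2}} + \frac{5 e^{2}}{16}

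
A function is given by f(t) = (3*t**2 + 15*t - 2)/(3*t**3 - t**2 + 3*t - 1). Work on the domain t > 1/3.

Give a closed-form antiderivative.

Differentiate the proposed F(t) back; it has to land on f(t) exactly.
Check: d/dt[log(3*t - 1) + 5*atan(t)] = (3*t**2 + 15*t - 2)/(3*t**3 - t**2 + 3*t - 1) = f(t).

An antiderivative is F(t) = log(3*t - 1) + 5*atan(t).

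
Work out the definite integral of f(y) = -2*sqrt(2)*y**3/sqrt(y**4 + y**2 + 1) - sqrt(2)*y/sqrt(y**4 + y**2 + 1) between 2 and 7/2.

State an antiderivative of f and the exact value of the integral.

Antiderivative: F(y) = -sqrt(2*y**4 + 2*y**2 + 2); value = -sqrt(5226)/4 + sqrt(42)

f matches the chain-rule pattern g'(h)*h' with inner function h(y) = 2*y**4 + 2*y**2 + 2; substituting u = h(y) collapses the integral.
F(y) = -sqrt(2*y**4 + 2*y**2 + 2) is an antiderivative of f.
Check: d/dy[-sqrt(2*y**4 + 2*y**2 + 2)] = (-2*sqrt(2)*y**3 - sqrt(2)*y)/sqrt(y**4 + y**2 + 1), which equals f(y).
F(7/2) = -sqrt(5226)/4; F(2) = -sqrt(42).
Integral = F(7/2) - F(2) = -sqrt(5226)/4 + sqrt(42).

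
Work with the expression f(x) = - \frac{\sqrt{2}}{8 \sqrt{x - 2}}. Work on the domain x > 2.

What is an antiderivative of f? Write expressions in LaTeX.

For F(x) to be correct the identity F'(x) - f(x) = 0 must hold.
Check: d/dx[- \frac{\sqrt{2} \sqrt{x - 2}}{4}] = - \frac{\sqrt{2}}{8 \sqrt{x - 2}} = f(x).

An antiderivative is F(x) = - \frac{\sqrt{2} \sqrt{x - 2}}{4}.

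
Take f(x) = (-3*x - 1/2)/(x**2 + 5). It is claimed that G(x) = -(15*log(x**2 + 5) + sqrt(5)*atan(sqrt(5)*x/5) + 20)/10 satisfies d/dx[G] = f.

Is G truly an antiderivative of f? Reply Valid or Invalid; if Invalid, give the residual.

d/dx[G] = (-6*x - 1)/(2*x**2 + 10)
This equals f(x) exactly, so the claim holds.

Valid - the claim checks out under differentiation.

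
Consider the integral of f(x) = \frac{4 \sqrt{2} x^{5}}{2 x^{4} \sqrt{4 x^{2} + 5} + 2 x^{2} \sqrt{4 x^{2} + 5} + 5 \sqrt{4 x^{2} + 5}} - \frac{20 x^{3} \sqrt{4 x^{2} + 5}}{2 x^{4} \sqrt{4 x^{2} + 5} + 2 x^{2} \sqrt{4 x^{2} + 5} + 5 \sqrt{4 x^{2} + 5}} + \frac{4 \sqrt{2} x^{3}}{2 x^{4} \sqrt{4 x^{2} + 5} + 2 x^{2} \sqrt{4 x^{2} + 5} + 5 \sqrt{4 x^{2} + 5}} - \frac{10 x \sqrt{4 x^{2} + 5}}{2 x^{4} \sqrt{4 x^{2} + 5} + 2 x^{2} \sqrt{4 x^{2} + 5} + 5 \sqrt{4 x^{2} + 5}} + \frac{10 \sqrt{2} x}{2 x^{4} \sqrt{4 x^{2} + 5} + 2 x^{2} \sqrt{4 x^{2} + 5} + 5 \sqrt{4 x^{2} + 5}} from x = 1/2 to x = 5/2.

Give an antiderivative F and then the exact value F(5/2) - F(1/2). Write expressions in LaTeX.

Antiderivative: F(x) = \sqrt{2 x^{2} + \frac{5}{2}} - \frac{5 \log{\left(2 x^{4} + 2 x^{2} + 5 \right)}}{2}; value = - \frac{5 \log{\left(\frac{765}{8} \right)}}{2} - \sqrt{3} + \sqrt{15} + \frac{5 \log{\left(\frac{45}{8} \right)}}{2}

Integrate term by term and add the pieces.
F(x) = \sqrt{2 x^{2} + \frac{5}{2}} - \frac{5 \log{\left(2 x^{4} + 2 x^{2} + 5 \right)}}{2} is an antiderivative of f.
Check: d/dx[\sqrt{2 x^{2} + \frac{5}{2}} - \frac{5 \log{\left(2 x^{4} + 2 x^{2} + 5 \right)}}{2}] = \frac{4 \sqrt{2} x^{5} - 20 x^{3} \sqrt{4 x^{2} + 5} + 4 \sqrt{2} x^{3} - 10 x \sqrt{4 x^{2} + 5} + 10 \sqrt{2} x}{2 x^{4} \sqrt{4 x^{2} + 5} + 2 x^{2} \sqrt{4 x^{2} + 5} + 5 \sqrt{4 x^{2} + 5}}, which equals f(x).
F(5/2) = - \frac{5 \log{\left(\frac{765}{8} \right)}}{2} + \sqrt{15}; F(1/2) = - \frac{5 \log{\left(\frac{45}{8} \right)}}{2} + \sqrt{3}.
Integral = F(5/2) - F(1/2) = - \frac{5 \log{\left(\frac{765}{8} \right)}}{2} - \sqrt{3} + \sqrt{15} + \frac{5 \log{\left(\frac{45}{8} \right)}}{2}.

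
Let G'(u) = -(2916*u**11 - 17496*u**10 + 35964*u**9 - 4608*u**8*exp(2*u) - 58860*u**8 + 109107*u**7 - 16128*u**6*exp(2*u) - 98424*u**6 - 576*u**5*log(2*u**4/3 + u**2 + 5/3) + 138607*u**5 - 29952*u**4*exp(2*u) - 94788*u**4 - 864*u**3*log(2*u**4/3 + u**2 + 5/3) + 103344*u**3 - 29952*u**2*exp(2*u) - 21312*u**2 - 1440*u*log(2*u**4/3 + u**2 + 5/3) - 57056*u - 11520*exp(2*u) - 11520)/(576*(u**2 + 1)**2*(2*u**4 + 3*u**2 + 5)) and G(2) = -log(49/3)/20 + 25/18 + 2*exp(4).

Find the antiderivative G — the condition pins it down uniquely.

Whatever form G(u) takes, its d/du must return the stated G'(u).
A general antiderivative is 2*exp(2*u) + (-3*(3*u**2/4 - 2*u - 2/3)**3/2 - log(2*u**4/3 + u**2 + 5/3)/4)/(u**2 + 1) + C.
The condition gives C = -log(49/3)/20 + 25/18 + 2*exp(4) - (-log(49/3)/20 + 25/18 + 2*exp(4)) = 0.
So G(u) = 2*exp(2*u) + (-3*(3*u**2/4 - 2*u - 2/3)**3/2 - log(2*u**4/3 + u**2 + 5/3)/4)/(u**2 + 1).
Check: d/du[2*exp(2*u) + (-3*(3*u**2/4 - 2*u - 2/3)**3/2 - log(2*u**4/3 + u**2 + 5/3)/4)/(u**2 + 1)] = (-2916*u**11 + 17496*u**10 - 35964*u**9 + 4608*u**8*exp(2*u) + 58860*u**8 - 109107*u**7 + 16128*u**6*exp(2*u) + 98424*u**6 + 576*u**5*log(2*u**4/3 + u**2 + 5/3) - 138607*u**5 + 29952*u**4*exp(2*u) + 94788*u**4 + 864*u**3*log(2*u**4/3 + u**2 + 5/3) - 103344*u**3 + 29952*u**2*exp(2*u) + 21312*u**2 + 1440*u*log(2*u**4/3 + u**2 + 5/3) + 57056*u + 11520*exp(2*u) + 11520)/(1152*u**8 + 4032*u**6 + 7488*u**4 + 7488*u**2 + 2880), which equals G'(u).

G(u) = 2*exp(2*u) + (-3*(3*u**2/4 - 2*u - 2/3)**3/2 - log(2*u**4/3 + u**2 + 5/3)/4)/(u**2 + 1)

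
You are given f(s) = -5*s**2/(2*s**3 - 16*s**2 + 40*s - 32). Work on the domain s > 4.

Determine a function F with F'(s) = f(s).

The denominator factors as 2*(s - 4)*(s - 2)**2; partial fractions split f into directly integrable pieces: 15/(2*(s - 2)) + 5/(s - 2)**2 - 10/(s - 4).
Check: d/ds[-10*log(s - 4) + 15*log(s - 2)/2 - 5/(s - 2)] = -5*s**2/(2*s**3 - 16*s**2 + 40*s - 32) = f(s).

An antiderivative is F(s) = -10*log(s - 4) + 15*log(s - 2)/2 - 5/(s - 2).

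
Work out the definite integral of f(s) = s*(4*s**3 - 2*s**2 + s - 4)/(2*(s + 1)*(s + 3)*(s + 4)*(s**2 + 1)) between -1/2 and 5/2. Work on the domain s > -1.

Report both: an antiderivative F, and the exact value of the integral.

Factor the denominator (2*(s + 1)*(s + 3)*(s + 4)*(s**2 + 1)) and decompose: f = -(31*s + 12)/(340*(s**2 + 1)) + 592/(51*(s + 4)) - 399/(40*(s + 3)) + 11/(24*(s + 1)); each piece integrates to a log, atan, or power term.
F(s) = 11*log(s + 1)/24 - 399*log(s + 3)/40 + 592*log(s + 4)/51 - 31*log(s**2 + 1)/680 - 3*atan(s)/85 is an antiderivative of f.
Check: d/ds[11*log(s + 1)/24 - 399*log(s + 3)/40 + 592*log(s + 4)/51 - 31*log(s**2 + 1)/680 - 3*atan(s)/85] = (4*s**4 - 2*s**3 + s**2 - 4*s)/(2*s**5 + 16*s**4 + 40*s**3 + 40*s**2 + 38*s + 24), which equals f(s).
F(5/2) = -399*log(11/2)/40 - 31*log(29/4)/680 - 3*atan(5/2)/85 + 11*log(7/2)/24 + 592*log(13/2)/51; F(-1/2) = -399*log(5/2)/40 - 11*log(2)/24 - 31*log(5/4)/680 + 3*atan(1/2)/85 + 592*log(7/2)/51.
Integral = F(5/2) - F(-1/2) = -399*log(11/2)/40 - 4549*log(7/2)/408 - 31*log(29/4)/680 - 3*atan(5/2)/85 - 3*atan(1/2)/85 + 31*log(5/4)/680 + 11*log(2)/24 + 399*log(5/2)/40 + 592*log(13/2)/51.

Antiderivative: F(s) = 11*log(s + 1)/24 - 399*log(s + 3)/40 + 592*log(s + 4)/51 - 31*log(s**2 + 1)/680 - 3*atan(s)/85; value = -399*log(11/2)/40 - 4549*log(7/2)/408 - 31*log(29/4)/680 - 3*atan(5/2)/85 - 3*atan(1/2)/85 + 31*log(5/4)/680 + 11*log(2)/24 + 399*log(5/2)/40 + 592*log(13/2)/51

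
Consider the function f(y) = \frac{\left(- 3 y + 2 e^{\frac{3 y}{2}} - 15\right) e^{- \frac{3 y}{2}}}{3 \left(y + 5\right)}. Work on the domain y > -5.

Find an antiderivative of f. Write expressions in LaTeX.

An antiderivative is F(y) = \frac{2 \log{\left(\frac{y}{2} + \frac{5}{2} \right)}}{3} + \frac{2 e^{- \frac{3 y}{2}}}{3}.

Check any antiderivative F(y) by computing F'(y) and comparing it with f(y).
Check: d/dy[\frac{2 \log{\left(\frac{y}{2} + \frac{5}{2} \right)}}{3} + \frac{2 e^{- \frac{3 y}{2}}}{3}] = \frac{- 3 y + 2 e^{\frac{3 y}{2}} - 15}{3 y e^{\frac{3 y}{2}} + 15 e^{\frac{3 y}{2}}}, which equals f(y).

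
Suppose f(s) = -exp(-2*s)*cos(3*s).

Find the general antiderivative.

A candidate is checked by its d/ds: the result must match f(s).
Check: d/ds[-3*exp(-2*s)*sin(3*s)/13 + 2*exp(-2*s)*cos(3*s)/13] = -exp(-2*s)*cos(3*s) = f(s).

F(s) = -3*exp(-2*s)*sin(3*s)/13 + 2*exp(-2*s)*cos(3*s)/13 + C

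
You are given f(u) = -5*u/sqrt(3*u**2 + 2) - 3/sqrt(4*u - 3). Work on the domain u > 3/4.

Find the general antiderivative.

The integrand splits into summands that can be handled one at a time.
Check: d/du[-3*sqrt(4*u - 3)/2 - 5*sqrt(3*u**2 + 2)/3] = (-5*u*sqrt(4*u - 3) - 3*sqrt(3*u**2 + 2))/(sqrt(4*u - 3)*sqrt(3*u**2 + 2)), which equals f(u).

F(u) = -3*sqrt(4*u - 3)/2 - 5*sqrt(3*u**2 + 2)/3 + C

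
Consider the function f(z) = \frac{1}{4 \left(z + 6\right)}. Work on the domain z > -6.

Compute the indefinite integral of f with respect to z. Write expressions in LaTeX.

F(z) = \frac{\log{\left(\frac{z}{2} + 3 \right)}}{4} + C

Any candidate F(z) must reproduce f(z) exactly when differentiated.
Check: d/dz[\frac{\log{\left(\frac{z}{2} + 3 \right)}}{4}] = \frac{1}{4 z + 24}, which equals f(z).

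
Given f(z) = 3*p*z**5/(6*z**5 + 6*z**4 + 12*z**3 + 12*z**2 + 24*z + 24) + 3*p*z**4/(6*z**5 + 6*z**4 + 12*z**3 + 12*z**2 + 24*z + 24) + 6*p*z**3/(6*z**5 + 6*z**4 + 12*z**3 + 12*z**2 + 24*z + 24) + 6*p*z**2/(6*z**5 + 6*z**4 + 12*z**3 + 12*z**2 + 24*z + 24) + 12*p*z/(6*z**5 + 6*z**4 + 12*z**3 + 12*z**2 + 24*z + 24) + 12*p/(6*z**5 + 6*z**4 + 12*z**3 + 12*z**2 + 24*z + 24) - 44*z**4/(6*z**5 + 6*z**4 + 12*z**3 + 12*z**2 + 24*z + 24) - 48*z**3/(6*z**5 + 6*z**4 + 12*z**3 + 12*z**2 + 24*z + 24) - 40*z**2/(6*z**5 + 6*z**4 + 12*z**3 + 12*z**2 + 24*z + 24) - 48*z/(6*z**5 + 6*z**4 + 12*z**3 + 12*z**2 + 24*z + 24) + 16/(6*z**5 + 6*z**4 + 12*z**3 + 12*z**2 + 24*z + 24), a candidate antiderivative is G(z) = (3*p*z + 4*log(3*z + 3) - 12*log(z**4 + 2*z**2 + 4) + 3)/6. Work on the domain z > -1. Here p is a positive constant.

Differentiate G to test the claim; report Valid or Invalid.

Valid. The derivative of G reproduces f.

d/dz[G] = (3*p*z**5 + 3*p*z**4 + 6*p*z**3 + 6*p*z**2 + 12*p*z + 12*p - 44*z**4 - 48*z**3 - 40*z**2 - 48*z + 16)/(6*z**5 + 6*z**4 + 12*z**3 + 12*z**2 + 24*z + 24)
This equals f(z) exactly, so the claim holds.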